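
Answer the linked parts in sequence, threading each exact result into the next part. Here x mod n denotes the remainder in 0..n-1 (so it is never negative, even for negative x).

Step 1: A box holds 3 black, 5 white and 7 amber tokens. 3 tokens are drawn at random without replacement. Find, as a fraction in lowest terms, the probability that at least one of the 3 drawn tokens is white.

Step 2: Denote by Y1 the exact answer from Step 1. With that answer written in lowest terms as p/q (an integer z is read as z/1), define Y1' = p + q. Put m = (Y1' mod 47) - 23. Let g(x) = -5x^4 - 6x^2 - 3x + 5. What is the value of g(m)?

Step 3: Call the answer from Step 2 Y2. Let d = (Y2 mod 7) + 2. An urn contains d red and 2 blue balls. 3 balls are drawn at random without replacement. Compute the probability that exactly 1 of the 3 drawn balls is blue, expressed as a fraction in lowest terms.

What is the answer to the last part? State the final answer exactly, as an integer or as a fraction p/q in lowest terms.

Step 1: total draws C(15,3) = 455; complement C(10,3) = 120; favorable 455 - 120 = 335; P = 67/91; answer 67/91
Step 2: Y1 = 67/91; threaded value p + q = 158; m = -6; -5*(-6)^4 - 6*(-6)^2 - 3*(-6)^1 + 5 = (-6480) + (-216) + (18) + (5) = -6673; answer -6673
Step 3: Y2 = -6673; d = 7; total draws C(9,3) = 84; favorable C(2,1)*C(7,2) = 42; P = 1/2; answer 1/2

1/2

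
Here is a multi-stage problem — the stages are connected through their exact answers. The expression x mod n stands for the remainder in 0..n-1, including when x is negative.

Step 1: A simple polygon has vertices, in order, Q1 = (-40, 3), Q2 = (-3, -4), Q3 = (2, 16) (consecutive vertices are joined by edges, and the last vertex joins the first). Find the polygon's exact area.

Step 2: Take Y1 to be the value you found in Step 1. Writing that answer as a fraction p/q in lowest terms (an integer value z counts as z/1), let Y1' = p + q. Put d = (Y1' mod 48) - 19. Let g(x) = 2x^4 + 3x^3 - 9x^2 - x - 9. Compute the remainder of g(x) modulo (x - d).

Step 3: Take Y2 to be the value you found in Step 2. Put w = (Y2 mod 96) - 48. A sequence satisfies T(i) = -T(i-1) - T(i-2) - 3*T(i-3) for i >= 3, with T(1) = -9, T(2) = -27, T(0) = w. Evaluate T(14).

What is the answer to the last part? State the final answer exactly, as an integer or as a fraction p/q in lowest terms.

3429

Step 1: cross terms: (-40*-4 - -3*3)=169, (-3*16 - 2*-4)=-40, (2*3 - -40*16)=646; twice the area = |775| = 775; area = 775/2; answer 775/2
Step 2: Y1 = 775/2; threaded value p + q = 777; d = -10; remainder = value at the root: 2*(-10)^4 + 3*(-10)^3 - 9*(-10)^2 - 1*(-10)^1 - 9 = (20000) + (-3000) + (-900) + (10) + (-9) = 16101; answer 16101
Step 3: Y2 = 16101; w = 21; T(3) = -1*(-27) - 1*(-9) - 3*(21) = -27; iterating: T(3)=-27, T(4)=81, T(5)=27, T(6)=-27, T(7)=-243, T(8)=189, T(9)=135, T(10)=405, T(11)=-1107, T(12)=297, T(13)=-405, T(14)=3429; answer 3429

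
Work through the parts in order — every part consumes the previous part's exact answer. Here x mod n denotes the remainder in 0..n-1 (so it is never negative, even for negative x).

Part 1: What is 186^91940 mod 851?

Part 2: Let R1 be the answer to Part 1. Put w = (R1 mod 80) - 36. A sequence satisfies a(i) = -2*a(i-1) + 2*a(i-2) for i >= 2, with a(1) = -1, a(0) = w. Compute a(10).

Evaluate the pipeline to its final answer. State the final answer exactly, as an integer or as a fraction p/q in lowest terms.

Part 1: squarings mod 851: 186^1=186, 186^2=556, 186^4=223, 186^8=371, 186^16=630, 186^32=334, 186^64=75, 186^128=519, 186^256=445, 186^512=593, 186^1024=186, 186^2048=556, 186^4096=223, 186^8192=371, 186^16384=630, 186^32768=334, 186^65536=75; 186^91940 = 186^4 * 186^32 * 186^256 * 186^512 * 186^1024 * 186^8192 * 186^16384 * 186^65536 = 556 (mod 851); answer 556
Part 2: R1 = 556; w = 40; a(2) = -2*(-1) + 2*(40) = 82; iterating: a(2)=82, a(3)=-166, a(4)=496, a(5)=-1324, a(6)=3640, a(7)=-9928, a(8)=27136, a(9)=-74128, a(10)=202528; answer 202528

202528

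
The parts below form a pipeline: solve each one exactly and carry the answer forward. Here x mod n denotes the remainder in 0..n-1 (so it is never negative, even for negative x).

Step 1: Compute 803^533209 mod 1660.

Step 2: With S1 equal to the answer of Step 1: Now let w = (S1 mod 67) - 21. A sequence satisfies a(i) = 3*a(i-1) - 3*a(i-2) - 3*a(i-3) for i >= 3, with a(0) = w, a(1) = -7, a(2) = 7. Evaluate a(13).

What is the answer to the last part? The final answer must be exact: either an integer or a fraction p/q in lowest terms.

Step 1: squarings mod 1660: 803^1=803, 803^2=729, 803^4=241, 803^8=1641, 803^16=361, 803^32=841, 803^64=121, 803^128=1361, 803^256=1421, 803^512=681, 803^1024=621, 803^2048=521, 803^4096=861, 803^8192=961, 803^16384=561, 803^32768=981, 803^65536=1221, 803^131072=161, 803^262144=1021, 803^524288=1621; 803^533209 = 803^1 * 803^8 * 803^16 * 803^64 * 803^128 * 803^512 * 803^8192 * 803^524288 = 423 (mod 1660); answer 423
Step 2: S1 = 423; w = 0; a(3) = 3*(7) - 3*(-7) - 3*(0) = 42; iterating: a(3)=42, a(4)=126, a(5)=231, a(6)=189, a(7)=-504, a(8)=-2772, a(9)=-7371, a(10)=-12285, a(11)=-6426, a(12)=39690, a(13)=175203; answer 175203

175203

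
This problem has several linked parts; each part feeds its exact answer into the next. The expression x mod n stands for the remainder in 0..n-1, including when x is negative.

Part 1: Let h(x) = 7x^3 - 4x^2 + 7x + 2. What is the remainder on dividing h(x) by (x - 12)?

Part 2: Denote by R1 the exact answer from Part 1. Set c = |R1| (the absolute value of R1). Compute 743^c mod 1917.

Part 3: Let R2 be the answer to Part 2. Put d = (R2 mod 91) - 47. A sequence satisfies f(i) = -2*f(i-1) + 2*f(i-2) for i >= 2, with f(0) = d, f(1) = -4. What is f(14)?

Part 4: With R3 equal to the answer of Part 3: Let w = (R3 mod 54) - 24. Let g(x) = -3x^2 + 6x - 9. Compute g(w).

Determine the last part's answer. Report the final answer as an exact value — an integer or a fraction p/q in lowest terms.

-1593

Part 1: remainder = value at the root: 7*(12)^3 - 4*(12)^2 + 7*(12)^1 + 2 = (12096) + (-576) + (84) + (2) = 11606; answer 11606
Part 2: R1 = 11606; c = 11606; squarings mod 1917: 743^1=743, 743^2=1870, 743^4=292, 743^8=916, 743^16=1327, 743^32=1123, 743^64=1660, 743^128=871, 743^256=1426, 743^512=1456, 743^1024=1651, 743^2048=1744, 743^4096=1174, 743^8192=1870; 743^11606 = 743^2 * 743^4 * 743^16 * 743^64 * 743^256 * 743^1024 * 743^2048 * 743^8192 = 1690 (mod 1917); answer 1690
Part 3: R2 = 1690; d = 5; f(2) = -2*(-4) + 2*(5) = 18; iterating: f(2)=18, f(3)=-44, f(4)=124, f(5)=-336, f(6)=920, f(7)=-2512, f(8)=6864, f(9)=-18752, f(10)=51232, f(11)=-139968, f(12)=382400, f(13)=-1044736, f(14)=2854272; answer 2854272
Part 4: R3 = 2854272; w = 24; -3*(24)^2 + 6*(24)^1 - 9 = (-1728) + (144) + (-9) = -1593; answer -1593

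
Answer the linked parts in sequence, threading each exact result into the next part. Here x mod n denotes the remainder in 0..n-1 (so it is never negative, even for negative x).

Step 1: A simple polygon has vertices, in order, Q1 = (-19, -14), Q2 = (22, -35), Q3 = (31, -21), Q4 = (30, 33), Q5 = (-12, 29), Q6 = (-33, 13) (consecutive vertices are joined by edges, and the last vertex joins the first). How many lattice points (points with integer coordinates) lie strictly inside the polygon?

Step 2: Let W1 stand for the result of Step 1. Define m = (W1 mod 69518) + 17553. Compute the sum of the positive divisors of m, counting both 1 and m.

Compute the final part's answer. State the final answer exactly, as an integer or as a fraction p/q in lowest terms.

20564

Step 1: cross terms: (-19*-35 - 22*-14)=973, (22*-21 - 31*-35)=623, (31*33 - 30*-21)=1653, (30*29 - -12*33)=1266, (-12*13 - -33*29)=801, (-33*-14 - -19*13)=709; twice the area = |6025| = 6025; area = 6025/2; boundary points = 1 + 1 + 1 + 2 + 1 + 1 = 7; strictly interior points = area - boundary/2 + 1 = 3010; answer 3010
Step 2: W1 = 3010; m = 20563; 20563 is prime, so its only divisors are 1 and 20563; sigma = 1 + 20563 = 20564; answer 20564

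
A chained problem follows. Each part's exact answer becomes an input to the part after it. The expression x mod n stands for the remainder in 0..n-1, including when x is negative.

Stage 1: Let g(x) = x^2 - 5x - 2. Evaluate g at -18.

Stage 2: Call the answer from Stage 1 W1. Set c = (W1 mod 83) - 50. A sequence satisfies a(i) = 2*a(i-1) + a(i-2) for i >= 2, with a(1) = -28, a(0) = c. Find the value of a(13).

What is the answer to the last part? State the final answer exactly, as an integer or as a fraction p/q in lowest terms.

Stage 1: 1*(-18)^2 - 5*(-18)^1 - 2 = (324) + (90) + (-2) = 412; answer 412
Stage 2: W1 = 412; c = 30; a(2) = 2*(-28) + 1*(30) = -26; iterating: a(2)=-26, a(3)=-80, a(4)=-186, a(5)=-452, a(6)=-1090, a(7)=-2632, a(8)=-6354, a(9)=-15340, a(10)=-37034, a(11)=-89408, a(12)=-215850, a(13)=-521108; answer -521108

-521108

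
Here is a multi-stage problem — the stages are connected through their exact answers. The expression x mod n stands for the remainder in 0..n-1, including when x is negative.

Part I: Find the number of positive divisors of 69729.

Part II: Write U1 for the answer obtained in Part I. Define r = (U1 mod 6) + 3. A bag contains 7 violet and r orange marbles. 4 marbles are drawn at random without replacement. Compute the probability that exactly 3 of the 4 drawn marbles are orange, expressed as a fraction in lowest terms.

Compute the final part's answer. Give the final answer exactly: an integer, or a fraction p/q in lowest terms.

14/99

Part I: 69729 = 3 * 11 * 2113; number of divisors = (1+1) * (1+1) * (1+1) = 8; answer 8
Part II: U1 = 8; r = 5; total draws C(12,4) = 495; favorable C(5,3)*C(7,1) = 70; P = 14/99; answer 14/99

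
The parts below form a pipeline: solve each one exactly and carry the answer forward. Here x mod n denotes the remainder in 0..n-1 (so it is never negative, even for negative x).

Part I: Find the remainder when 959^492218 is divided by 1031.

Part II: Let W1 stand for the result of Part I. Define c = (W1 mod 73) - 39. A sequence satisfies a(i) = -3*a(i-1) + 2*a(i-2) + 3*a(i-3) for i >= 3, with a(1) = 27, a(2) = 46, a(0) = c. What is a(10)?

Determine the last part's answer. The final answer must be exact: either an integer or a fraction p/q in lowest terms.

Part I: squarings mod 1031: 959^1=959, 959^2=29, 959^4=841, 959^8=15, 959^16=225, 959^32=106, 959^64=926, 959^128=715, 959^256=880, 959^512=119, 959^1024=758, 959^2048=297, 959^4096=574, 959^8192=587, 959^16384=215, 959^32768=861, 959^65536=32, 959^131072=1024, 959^262144=49; 959^492218 = 959^2 * 959^8 * 959^16 * 959^32 * 959^128 * 959^512 * 959^32768 * 959^65536 * 959^131072 * 959^262144 = 807 (mod 1031); answer 807
Part II: W1 = 807; c = -35; a(3) = -3*(46) + 2*(27) + 3*(-35) = -189; iterating: a(3)=-189, a(4)=740, a(5)=-2460, a(6)=8293, a(7)=-27579, a(8)=91943, a(9)=-306108, a(10)=1019473; answer 1019473

1019473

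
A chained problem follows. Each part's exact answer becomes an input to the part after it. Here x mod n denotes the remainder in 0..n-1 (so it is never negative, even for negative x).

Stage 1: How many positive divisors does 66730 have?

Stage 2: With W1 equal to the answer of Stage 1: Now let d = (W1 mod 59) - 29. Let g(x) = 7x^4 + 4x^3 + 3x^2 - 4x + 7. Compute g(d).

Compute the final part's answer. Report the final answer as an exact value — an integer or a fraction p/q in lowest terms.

Stage 1: 66730 = 2 * 5 * 6673; number of divisors = (1+1) * (1+1) * (1+1) = 8; answer 8
Stage 2: W1 = 8; d = -21; 7*(-21)^4 + 4*(-21)^3 + 3*(-21)^2 - 4*(-21)^1 + 7 = (1361367) + (-37044) + (1323) + (84) + (7) = 1325737; answer 1325737

1325737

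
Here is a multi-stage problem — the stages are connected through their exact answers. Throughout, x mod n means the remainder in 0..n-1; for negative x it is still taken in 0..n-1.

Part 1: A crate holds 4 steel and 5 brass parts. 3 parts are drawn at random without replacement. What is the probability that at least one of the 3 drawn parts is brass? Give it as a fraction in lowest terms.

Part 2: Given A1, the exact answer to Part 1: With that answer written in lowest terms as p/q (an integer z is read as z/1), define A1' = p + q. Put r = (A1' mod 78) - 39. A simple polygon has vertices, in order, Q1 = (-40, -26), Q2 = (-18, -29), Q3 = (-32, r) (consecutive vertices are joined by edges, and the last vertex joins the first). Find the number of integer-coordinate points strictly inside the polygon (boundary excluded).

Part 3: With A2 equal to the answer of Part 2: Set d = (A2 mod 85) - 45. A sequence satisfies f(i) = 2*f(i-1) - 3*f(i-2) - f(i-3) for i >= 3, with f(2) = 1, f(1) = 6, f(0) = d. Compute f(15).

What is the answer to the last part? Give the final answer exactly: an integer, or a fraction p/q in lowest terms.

43802

Part 1: total draws C(9,3) = 84; complement C(4,3) = 4; favorable 84 - 4 = 80; P = 20/21; answer 20/21
Part 2: A1 = 20/21; threaded value p + q = 41; r = 2; cross terms: (-40*-29 - -18*-26)=692, (-18*2 - -32*-29)=-964, (-32*-26 - -40*2)=912; twice the area = |640| = 640; area = 320; boundary points = 1 + 1 + 4 = 6; strictly interior points = area - boundary/2 + 1 = 318; answer 318
Part 3: A2 = 318; d = 18; f(3) = 2*(1) - 3*(6) - 1*(18) = -34; iterating: f(3)=-34, f(4)=-77, f(5)=-53, f(6)=159, f(7)=554, f(8)=684, f(9)=-453, f(10)=-3512, f(11)=-6349, f(12)=-1709, f(13)=19141, f(14)=49758, f(15)=43802; answer 43802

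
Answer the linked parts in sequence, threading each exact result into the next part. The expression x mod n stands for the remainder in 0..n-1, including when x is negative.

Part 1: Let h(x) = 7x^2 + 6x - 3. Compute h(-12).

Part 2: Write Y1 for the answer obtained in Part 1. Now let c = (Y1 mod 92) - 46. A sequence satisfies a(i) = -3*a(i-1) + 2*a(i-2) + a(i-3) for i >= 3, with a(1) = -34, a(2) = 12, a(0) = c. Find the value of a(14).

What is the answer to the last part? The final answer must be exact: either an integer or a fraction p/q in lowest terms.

Part 1: 7*(-12)^2 + 6*(-12)^1 - 3 = (1008) + (-72) + (-3) = 933; answer 933
Part 2: Y1 = 933; c = -33; a(3) = -3*(12) + 2*(-34) + 1*(-33) = -137; iterating: a(3)=-137, a(4)=401, a(5)=-1465, a(6)=5060, a(7)=-17709, a(8)=61782, a(9)=-215704, a(10)=752967, a(11)=-2628527, a(12)=9175811, a(13)=-32031520, a(14)=111817655; answer 111817655

111817655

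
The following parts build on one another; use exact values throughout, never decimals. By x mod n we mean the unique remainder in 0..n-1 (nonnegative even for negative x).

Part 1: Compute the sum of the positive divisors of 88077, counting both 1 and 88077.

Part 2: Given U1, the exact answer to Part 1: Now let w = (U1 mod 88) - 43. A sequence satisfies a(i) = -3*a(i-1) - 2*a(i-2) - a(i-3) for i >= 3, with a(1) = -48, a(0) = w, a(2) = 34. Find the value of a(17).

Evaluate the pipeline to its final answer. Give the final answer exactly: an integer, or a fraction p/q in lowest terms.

Part 1: 88077 = 3 * 11 * 17 * 157; sigma = (1 + 3) * (1 + 11) * (1 + 17) * (1 + 157) = 4 * 12 * 18 * 158 = 136512; answer 136512
Part 2: U1 = 136512; w = -19; a(3) = -3*(34) - 2*(-48) - 1*(-19) = 13; iterating: a(3)=13, a(4)=-59, a(5)=117, a(6)=-246, a(7)=563, a(8)=-1314, a(9)=3062, a(10)=-7121, a(11)=16553, a(12)=-38479, a(13)=89452, a(14)=-207951, a(15)=483428, a(16)=-1123834, a(17)=2612597; answer 2612597

2612597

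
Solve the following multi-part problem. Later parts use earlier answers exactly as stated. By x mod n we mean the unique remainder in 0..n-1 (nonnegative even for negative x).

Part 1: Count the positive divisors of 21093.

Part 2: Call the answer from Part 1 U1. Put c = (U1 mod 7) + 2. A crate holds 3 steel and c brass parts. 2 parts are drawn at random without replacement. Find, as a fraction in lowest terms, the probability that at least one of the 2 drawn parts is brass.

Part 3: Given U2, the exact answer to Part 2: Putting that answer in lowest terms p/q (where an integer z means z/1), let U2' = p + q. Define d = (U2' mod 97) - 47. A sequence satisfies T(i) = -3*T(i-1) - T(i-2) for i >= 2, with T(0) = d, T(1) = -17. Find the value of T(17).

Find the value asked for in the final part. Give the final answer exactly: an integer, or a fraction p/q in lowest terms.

-179724821

Part 1: 21093 = 3 * 79 * 89; number of divisors = (1+1) * (1+1) * (1+1) = 8; answer 8
Part 2: U1 = 8; c = 3; total draws C(6,2) = 15; complement C(3,2) = 3; favorable 15 - 3 = 12; P = 4/5; answer 4/5
Part 3: U2 = 4/5; threaded value p + q = 9; d = -38; T(2) = -3*(-17) - 1*(-38) = 89; iterating: T(2)=89, T(3)=-250, T(4)=661, T(5)=-1733, T(6)=4538, T(7)=-11881, T(8)=31105, T(9)=-81434, T(10)=213197, T(11)=-558157, T(12)=1461274, T(13)=-3825665, T(14)=10015721, T(15)=-26221498, T(16)=68648773, T(17)=-179724821; answer -179724821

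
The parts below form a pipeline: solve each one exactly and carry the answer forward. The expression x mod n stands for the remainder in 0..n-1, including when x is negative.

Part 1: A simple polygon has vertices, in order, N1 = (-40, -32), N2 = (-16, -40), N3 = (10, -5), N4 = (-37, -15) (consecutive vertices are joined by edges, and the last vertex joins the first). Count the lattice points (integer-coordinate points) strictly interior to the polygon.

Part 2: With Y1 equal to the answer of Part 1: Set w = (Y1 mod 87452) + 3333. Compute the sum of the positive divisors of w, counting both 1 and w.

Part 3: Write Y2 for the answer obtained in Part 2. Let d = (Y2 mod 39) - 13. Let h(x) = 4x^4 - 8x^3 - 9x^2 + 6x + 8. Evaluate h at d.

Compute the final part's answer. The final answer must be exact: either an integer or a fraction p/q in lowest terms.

700001

Part 1: cross terms: (-40*-40 - -16*-32)=1088, (-16*-5 - 10*-40)=480, (10*-15 - -37*-5)=-335, (-37*-32 - -40*-15)=584; twice the area = |1817| = 1817; area = 1817/2; boundary points = 8 + 1 + 1 + 1 = 11; strictly interior points = area - boundary/2 + 1 = 904; answer 904
Part 2: Y1 = 904; w = 4237; 4237 = 19 * 223; sigma = (1 + 19) * (1 + 223) = 20 * 224 = 4480; answer 4480
Part 3: Y2 = 4480; d = 21; 4*(21)^4 - 8*(21)^3 - 9*(21)^2 + 6*(21)^1 + 8 = (777924) + (-74088) + (-3969) + (126) + (8) = 700001; answer 700001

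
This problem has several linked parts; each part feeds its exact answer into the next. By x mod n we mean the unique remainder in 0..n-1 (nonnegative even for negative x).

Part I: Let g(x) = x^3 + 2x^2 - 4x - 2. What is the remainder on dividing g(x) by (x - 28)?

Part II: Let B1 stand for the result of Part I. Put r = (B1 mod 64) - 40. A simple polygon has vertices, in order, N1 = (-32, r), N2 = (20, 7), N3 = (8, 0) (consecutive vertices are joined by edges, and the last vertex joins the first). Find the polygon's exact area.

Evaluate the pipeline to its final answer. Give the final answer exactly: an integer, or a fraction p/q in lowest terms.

176

Part I: remainder = value at the root: 1*(28)^3 + 2*(28)^2 - 4*(28)^1 - 2 = (21952) + (1568) + (-112) + (-2) = 23406; answer 23406
Part II: B1 = 23406; r = 6; cross terms: (-32*7 - 20*6)=-344, (20*0 - 8*7)=-56, (8*6 - -32*0)=48; twice the area = |-352| = 352; area = 176; answer 176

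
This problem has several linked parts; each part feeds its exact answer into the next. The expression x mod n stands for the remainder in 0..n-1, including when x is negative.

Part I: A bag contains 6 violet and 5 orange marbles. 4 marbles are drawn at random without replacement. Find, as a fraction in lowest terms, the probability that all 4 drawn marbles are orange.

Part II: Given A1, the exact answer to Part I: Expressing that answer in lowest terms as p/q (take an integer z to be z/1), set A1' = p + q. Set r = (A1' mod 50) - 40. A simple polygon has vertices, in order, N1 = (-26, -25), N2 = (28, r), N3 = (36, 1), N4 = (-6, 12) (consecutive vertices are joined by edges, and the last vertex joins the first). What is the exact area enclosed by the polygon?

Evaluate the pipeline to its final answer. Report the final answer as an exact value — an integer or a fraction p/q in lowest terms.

1527

Part I: total draws C(11,4) = 330; favorable C(5,4) = 5; P = 1/66; answer 1/66
Part II: A1 = 1/66; threaded value p + q = 67; r = -23; cross terms: (-26*-23 - 28*-25)=1298, (28*1 - 36*-23)=856, (36*12 - -6*1)=438, (-6*-25 - -26*12)=462; twice the area = |3054| = 3054; area = 1527; answer 1527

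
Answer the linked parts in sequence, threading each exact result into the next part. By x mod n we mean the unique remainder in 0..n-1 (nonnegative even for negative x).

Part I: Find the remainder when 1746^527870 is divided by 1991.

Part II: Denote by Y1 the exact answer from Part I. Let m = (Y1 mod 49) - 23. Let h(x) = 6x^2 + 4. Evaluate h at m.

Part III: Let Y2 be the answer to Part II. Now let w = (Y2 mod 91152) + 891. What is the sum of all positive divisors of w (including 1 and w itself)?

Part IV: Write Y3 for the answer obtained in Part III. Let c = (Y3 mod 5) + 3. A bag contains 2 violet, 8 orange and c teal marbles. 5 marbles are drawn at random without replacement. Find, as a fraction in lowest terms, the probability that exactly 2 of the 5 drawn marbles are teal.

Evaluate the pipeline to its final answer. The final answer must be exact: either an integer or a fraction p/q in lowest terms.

360/1001

Part I: squarings mod 1991: 1746^1=1746, 1746^2=295, 1746^4=1412, 1746^8=753, 1746^16=1565, 1746^32=295, 1746^64=1412, 1746^128=753, 1746^256=1565, 1746^512=295, 1746^1024=1412, 1746^2048=753, 1746^4096=1565, 1746^8192=295, 1746^16384=1412, 1746^32768=753, 1746^65536=1565, 1746^131072=295, 1746^262144=1412, 1746^524288=753; 1746^527870 = 1746^2 * 1746^4 * 1746^8 * 1746^16 * 1746^32 * 1746^64 * 1746^128 * 1746^256 * 1746^1024 * 1746^2048 * 1746^524288 = 1761 (mod 1991); answer 1761
Part II: Y1 = 1761; m = 23; 6*(23)^2 + 4 = (3174) + (4) = 3178; answer 3178
Part III: Y2 = 3178; w = 4069; 4069 = 13 * 313; sigma = (1 + 13) * (1 + 313) = 14 * 314 = 4396; answer 4396
Part IV: Y3 = 4396; c = 4; total draws C(14,5) = 2002; favorable C(4,2)*C(10,3) = 720; P = 360/1001; answer 360/1001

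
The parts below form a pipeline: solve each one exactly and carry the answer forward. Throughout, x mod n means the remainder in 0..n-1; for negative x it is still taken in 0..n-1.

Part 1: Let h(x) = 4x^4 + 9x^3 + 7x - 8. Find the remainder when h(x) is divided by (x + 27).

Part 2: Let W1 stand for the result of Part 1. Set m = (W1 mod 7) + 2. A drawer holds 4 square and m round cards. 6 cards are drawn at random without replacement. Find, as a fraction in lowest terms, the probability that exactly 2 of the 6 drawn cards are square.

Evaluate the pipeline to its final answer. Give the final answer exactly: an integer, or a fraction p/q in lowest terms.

Part 1: remainder = value at the root: 4*(-27)^4 + 9*(-27)^3 + 7*(-27)^1 - 8 = (2125764) + (-177147) + (-189) + (-8) = 1948420; answer 1948420
Part 2: W1 = 1948420; m = 7; total draws C(11,6) = 462; favorable C(4,2)*C(7,4) = 210; P = 5/11; answer 5/11

5/11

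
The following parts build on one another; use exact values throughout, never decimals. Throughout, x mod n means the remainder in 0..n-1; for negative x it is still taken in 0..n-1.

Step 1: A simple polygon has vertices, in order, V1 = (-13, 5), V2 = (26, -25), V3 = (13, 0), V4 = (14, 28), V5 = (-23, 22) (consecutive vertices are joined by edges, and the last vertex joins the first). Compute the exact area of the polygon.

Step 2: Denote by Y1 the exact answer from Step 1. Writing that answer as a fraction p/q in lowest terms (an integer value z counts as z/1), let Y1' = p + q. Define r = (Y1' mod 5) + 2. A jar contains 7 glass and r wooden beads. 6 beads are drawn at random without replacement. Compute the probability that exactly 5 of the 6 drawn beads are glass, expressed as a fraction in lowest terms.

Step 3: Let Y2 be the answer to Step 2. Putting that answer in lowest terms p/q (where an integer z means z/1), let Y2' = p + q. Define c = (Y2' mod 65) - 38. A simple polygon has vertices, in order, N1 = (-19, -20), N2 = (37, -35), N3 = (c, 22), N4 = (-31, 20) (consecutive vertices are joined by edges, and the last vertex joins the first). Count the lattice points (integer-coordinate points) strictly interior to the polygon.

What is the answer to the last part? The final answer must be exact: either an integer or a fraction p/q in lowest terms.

2195

Step 1: cross terms: (-13*-25 - 26*5)=195, (26*0 - 13*-25)=325, (13*28 - 14*0)=364, (14*22 - -23*28)=952, (-23*5 - -13*22)=171; twice the area = |2007| = 2007; area = 2007/2; answer 2007/2
Step 2: Y1 = 2007/2; threaded value p + q = 2009; r = 6; total draws C(13,6) = 1716; favorable C(7,5)*C(6,1) = 126; P = 21/286; answer 21/286
Step 3: Y2 = 21/286; threaded value p + q = 307; c = 9; cross terms: (-19*-35 - 37*-20)=1405, (37*22 - 9*-35)=1129, (9*20 - -31*22)=862, (-31*-20 - -19*20)=1000; twice the area = |4396| = 4396; area = 2198; boundary points = 1 + 1 + 2 + 4 = 8; strictly interior points = area - boundary/2 + 1 = 2195; answer 2195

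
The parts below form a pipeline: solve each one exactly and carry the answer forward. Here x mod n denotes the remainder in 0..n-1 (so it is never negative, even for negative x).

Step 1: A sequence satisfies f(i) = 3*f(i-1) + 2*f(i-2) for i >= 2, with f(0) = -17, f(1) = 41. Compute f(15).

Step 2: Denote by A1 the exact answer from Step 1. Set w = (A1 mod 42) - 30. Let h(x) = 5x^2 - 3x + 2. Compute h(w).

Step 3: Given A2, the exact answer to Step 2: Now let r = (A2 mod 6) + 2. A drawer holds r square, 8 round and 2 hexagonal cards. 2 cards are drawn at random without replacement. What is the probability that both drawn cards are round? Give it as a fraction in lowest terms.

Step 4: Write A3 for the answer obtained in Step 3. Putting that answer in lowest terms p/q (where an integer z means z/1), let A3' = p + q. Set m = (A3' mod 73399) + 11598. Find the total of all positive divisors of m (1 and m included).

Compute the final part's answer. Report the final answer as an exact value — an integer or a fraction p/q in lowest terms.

Step 1: f(2) = 3*(41) + 2*(-17) = 89; iterating: f(2)=89, f(3)=349, f(4)=1225, f(5)=4373, f(6)=15569, f(7)=55453, f(8)=197497, f(9)=703397, f(10)=2505185, f(11)=8922349, f(12)=31777417, f(13)=113176949, f(14)=403085681, f(15)=1435610941; answer 1435610941
Step 2: A1 = 1435610941; w = 7; 5*(7)^2 - 3*(7)^1 + 2 = (245) + (-21) + (2) = 226; answer 226
Step 3: A2 = 226; r = 6; total draws C(16,2) = 120; favorable C(8,2) = 28; P = 7/30; answer 7/30
Step 4: A3 = 7/30; threaded value p + q = 37; m = 11635; 11635 = 5 * 13 * 179; sigma = (1 + 5) * (1 + 13) * (1 + 179) = 6 * 14 * 180 = 15120; answer 15120

15120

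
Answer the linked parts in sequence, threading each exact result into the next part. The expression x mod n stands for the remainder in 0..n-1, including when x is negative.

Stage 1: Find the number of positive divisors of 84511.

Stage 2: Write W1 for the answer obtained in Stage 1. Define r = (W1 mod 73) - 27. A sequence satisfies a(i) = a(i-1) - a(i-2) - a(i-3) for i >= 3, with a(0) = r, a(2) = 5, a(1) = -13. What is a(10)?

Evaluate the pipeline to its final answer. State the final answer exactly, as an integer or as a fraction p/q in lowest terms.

Stage 1: 84511 = 7 * 12073; number of divisors = (1+1) * (1+1) = 4; answer 4
Stage 2: W1 = 4; r = -23; a(3) = 1*(5) - 1*(-13) - 1*(-23) = 41; iterating: a(3)=41, a(4)=49, a(5)=3, a(6)=-87, a(7)=-139, a(8)=-55, a(9)=171, a(10)=365; answer 365

365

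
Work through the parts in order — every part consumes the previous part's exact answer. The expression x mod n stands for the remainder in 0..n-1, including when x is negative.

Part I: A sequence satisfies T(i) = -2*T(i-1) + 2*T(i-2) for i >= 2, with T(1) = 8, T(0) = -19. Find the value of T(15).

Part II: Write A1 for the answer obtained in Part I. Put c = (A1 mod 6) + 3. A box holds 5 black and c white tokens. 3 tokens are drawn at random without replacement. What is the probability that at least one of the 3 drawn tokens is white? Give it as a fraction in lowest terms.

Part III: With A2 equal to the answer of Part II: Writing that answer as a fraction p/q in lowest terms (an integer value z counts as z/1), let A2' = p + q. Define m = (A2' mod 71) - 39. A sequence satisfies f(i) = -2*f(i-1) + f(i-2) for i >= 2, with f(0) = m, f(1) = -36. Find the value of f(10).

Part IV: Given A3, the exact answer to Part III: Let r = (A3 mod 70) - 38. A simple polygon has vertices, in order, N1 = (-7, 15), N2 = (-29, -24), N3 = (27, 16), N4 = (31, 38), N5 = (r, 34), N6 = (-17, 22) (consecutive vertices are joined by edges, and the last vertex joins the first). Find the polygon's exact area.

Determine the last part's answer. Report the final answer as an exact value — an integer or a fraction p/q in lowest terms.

1584

Part I: T(2) = -2*(8) + 2*(-19) = -54; iterating: T(2)=-54, T(3)=124, T(4)=-356, T(5)=960, T(6)=-2632, T(7)=7184, T(8)=-19632, T(9)=53632, T(10)=-146528, T(11)=400320, T(12)=-1093696, T(13)=2988032, T(14)=-8163456, T(15)=22302976; answer 22302976
Part II: A1 = 22302976; c = 7; total draws C(12,3) = 220; complement C(5,3) = 10; favorable 220 - 10 = 210; P = 21/22; answer 21/22
Part III: A2 = 21/22; threaded value p + q = 43; m = 4; f(2) = -2*(-36) + 1*(4) = 76; iterating: f(2)=76, f(3)=-188, f(4)=452, f(5)=-1092, f(6)=2636, f(7)=-6364, f(8)=15364, f(9)=-37092, f(10)=89548; answer 89548
Part IV: A3 = 89548; r = -20; cross terms: (-7*-24 - -29*15)=603, (-29*16 - 27*-24)=184, (27*38 - 31*16)=530, (31*34 - -20*38)=1814, (-20*22 - -17*34)=138, (-17*15 - -7*22)=-101; twice the area = |3168| = 3168; area = 1584; answer 1584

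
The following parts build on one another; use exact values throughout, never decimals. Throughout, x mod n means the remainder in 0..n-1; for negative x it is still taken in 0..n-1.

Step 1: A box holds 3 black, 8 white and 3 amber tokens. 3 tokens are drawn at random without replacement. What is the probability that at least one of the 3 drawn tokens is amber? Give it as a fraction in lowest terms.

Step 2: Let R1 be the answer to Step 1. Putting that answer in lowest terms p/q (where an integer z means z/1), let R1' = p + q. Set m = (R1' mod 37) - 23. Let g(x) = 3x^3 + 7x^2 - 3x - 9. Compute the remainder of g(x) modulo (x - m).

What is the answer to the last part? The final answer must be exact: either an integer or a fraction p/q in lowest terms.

Step 1: total draws C(14,3) = 364; complement C(11,3) = 165; favorable 364 - 165 = 199; P = 199/364; answer 199/364
Step 2: R1 = 199/364; threaded value p + q = 563; m = -15; remainder = value at the root: 3*(-15)^3 + 7*(-15)^2 - 3*(-15)^1 - 9 = (-10125) + (1575) + (45) + (-9) = -8514; answer -8514

-8514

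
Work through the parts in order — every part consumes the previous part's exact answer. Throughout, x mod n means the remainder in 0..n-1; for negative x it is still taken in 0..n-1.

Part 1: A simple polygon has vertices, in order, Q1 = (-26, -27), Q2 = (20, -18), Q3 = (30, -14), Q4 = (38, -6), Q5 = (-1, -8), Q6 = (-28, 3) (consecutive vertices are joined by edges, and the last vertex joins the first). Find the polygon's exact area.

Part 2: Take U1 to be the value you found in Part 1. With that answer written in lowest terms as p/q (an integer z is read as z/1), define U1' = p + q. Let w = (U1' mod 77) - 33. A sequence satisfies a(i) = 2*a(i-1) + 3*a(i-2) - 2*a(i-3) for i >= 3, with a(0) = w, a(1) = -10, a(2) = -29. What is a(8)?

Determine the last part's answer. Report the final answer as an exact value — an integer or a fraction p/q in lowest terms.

Part 1: cross terms: (-26*-18 - 20*-27)=1008, (20*-14 - 30*-18)=260, (30*-6 - 38*-14)=352, (38*-8 - -1*-6)=-310, (-1*3 - -28*-8)=-227, (-28*-27 - -26*3)=834; twice the area = |1917| = 1917; area = 1917/2; answer 1917/2
Part 2: U1 = 1917/2; threaded value p + q = 1919; w = 38; a(3) = 2*(-29) + 3*(-10) - 2*(38) = -164; iterating: a(3)=-164, a(4)=-395, a(5)=-1224, a(6)=-3305, a(7)=-9492, a(8)=-26451; answer -26451

-26451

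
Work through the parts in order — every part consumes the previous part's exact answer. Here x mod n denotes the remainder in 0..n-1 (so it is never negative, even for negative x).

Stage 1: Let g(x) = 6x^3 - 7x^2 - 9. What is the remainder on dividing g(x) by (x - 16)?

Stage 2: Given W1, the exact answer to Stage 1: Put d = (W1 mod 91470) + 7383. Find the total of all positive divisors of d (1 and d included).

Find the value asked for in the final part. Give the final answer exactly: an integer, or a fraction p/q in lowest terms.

47952

Stage 1: remainder = value at the root: 6*(16)^3 - 7*(16)^2 - 9 = (24576) + (-1792) + (-9) = 22775; answer 22775
Stage 2: W1 = 22775; d = 30158; 30158 = 2 * 17 * 887; sigma = (1 + 2) * (1 + 17) * (1 + 887) = 3 * 18 * 888 = 47952; answer 47952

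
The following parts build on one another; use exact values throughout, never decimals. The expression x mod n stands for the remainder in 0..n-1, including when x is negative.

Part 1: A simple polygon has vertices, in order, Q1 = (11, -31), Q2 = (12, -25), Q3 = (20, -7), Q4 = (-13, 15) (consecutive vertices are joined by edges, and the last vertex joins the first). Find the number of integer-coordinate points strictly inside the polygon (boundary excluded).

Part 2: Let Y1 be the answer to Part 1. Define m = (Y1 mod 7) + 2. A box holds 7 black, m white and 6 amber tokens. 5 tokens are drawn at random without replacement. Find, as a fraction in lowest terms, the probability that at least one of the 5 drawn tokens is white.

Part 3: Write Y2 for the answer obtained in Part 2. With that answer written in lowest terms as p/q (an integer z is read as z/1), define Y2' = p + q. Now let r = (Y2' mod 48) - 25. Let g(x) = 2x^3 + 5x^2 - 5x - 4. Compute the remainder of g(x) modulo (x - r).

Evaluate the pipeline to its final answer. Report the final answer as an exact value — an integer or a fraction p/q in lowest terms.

9388

Part 1: cross terms: (11*-25 - 12*-31)=97, (12*-7 - 20*-25)=416, (20*15 - -13*-7)=209, (-13*-31 - 11*15)=238; twice the area = |960| = 960; area = 480; boundary points = 1 + 2 + 11 + 2 = 16; strictly interior points = area - boundary/2 + 1 = 473; answer 473
Part 2: Y1 = 473; m = 6; total draws C(19,5) = 11628; complement C(13,5) = 1287; favorable 11628 - 1287 = 10341; P = 1149/1292; answer 1149/1292
Part 3: Y2 = 1149/1292; threaded value p + q = 2441; r = 16; remainder = value at the root: 2*(16)^3 + 5*(16)^2 - 5*(16)^1 - 4 = (8192) + (1280) + (-80) + (-4) = 9388; answer 9388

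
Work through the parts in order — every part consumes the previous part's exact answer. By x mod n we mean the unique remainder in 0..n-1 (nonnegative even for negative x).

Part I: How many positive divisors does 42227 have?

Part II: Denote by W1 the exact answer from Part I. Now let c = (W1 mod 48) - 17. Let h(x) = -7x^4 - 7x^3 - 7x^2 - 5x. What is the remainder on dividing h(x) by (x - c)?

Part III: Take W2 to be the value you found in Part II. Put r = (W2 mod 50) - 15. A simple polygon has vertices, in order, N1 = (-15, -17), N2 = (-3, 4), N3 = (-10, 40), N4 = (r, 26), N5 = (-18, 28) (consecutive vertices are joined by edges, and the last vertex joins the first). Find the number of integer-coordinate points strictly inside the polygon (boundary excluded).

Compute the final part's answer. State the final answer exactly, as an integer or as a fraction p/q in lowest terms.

Part I: 42227 is prime, so its only divisors are 1 and 42227; count = 2; answer 2
Part II: W1 = 2; c = -15; remainder = value at the root: -7*(-15)^4 - 7*(-15)^3 - 7*(-15)^2 - 5*(-15)^1 = (-354375) + (23625) + (-1575) + (75) = -332250; answer -332250
Part III: W2 = -332250; r = -15; cross terms: (-15*4 - -3*-17)=-111, (-3*40 - -10*4)=-80, (-10*26 - -15*40)=340, (-15*28 - -18*26)=48, (-18*-17 - -15*28)=726; twice the area = |923| = 923; area = 923/2; boundary points = 3 + 1 + 1 + 1 + 3 = 9; strictly interior points = area - boundary/2 + 1 = 458; answer 458

458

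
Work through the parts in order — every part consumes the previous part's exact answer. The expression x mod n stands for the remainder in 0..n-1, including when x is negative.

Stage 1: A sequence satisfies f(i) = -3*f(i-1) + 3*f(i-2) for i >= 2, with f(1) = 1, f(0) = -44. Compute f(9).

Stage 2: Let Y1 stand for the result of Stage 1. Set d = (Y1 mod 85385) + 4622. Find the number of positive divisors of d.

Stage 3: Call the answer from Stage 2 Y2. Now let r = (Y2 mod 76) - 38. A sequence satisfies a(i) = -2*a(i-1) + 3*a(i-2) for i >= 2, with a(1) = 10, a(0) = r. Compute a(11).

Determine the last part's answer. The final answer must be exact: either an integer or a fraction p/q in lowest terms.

Stage 1: f(2) = -3*(1) + 3*(-44) = -135; iterating: f(2)=-135, f(3)=408, f(4)=-1629, f(5)=6111, f(6)=-23220, f(7)=87993, f(8)=-333639, f(9)=1264896; answer 1264896
Stage 2: Y1 = 1264896; d = 74128; 74128 = 2^4 * 41 * 113; number of divisors = (4+1) * (1+1) * (1+1) = 20; answer 20
Stage 3: Y2 = 20; r = -18; a(2) = -2*(10) + 3*(-18) = -74; iterating: a(2)=-74, a(3)=178, a(4)=-578, a(5)=1690, a(6)=-5114, a(7)=15298, a(8)=-45938, a(9)=137770, a(10)=-413354, a(11)=1240018; answer 1240018

1240018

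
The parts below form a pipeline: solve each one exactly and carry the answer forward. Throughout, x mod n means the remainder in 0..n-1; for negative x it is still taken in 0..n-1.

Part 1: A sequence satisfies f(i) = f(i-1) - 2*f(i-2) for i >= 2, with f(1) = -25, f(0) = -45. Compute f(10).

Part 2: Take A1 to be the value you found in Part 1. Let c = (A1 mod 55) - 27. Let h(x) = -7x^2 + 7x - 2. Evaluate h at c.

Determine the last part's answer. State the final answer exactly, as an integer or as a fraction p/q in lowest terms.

Part 1: f(2) = 1*(-25) - 2*(-45) = 65; iterating: f(2)=65, f(3)=115, f(4)=-15, f(5)=-245, f(6)=-215, f(7)=275, f(8)=705, f(9)=155, f(10)=-1255; answer -1255
Part 2: A1 = -1255; c = -17; -7*(-17)^2 + 7*(-17)^1 - 2 = (-2023) + (-119) + (-2) = -2144; answer -2144

-2144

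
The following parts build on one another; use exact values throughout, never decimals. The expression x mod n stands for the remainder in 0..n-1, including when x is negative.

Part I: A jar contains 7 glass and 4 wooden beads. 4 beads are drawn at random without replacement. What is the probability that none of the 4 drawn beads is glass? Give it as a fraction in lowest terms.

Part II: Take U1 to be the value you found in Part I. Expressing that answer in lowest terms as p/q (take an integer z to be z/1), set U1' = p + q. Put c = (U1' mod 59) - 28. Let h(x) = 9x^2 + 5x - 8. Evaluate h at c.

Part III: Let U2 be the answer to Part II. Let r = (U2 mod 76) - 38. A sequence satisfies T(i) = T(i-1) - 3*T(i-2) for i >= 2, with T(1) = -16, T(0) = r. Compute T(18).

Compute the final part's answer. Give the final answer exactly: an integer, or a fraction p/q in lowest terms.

366338

Part I: total draws C(11,4) = 330; favorable C(4,4) = 1; P = 1/330; answer 1/330
Part II: U1 = 1/330; threaded value p + q = 331; c = 8; 9*(8)^2 + 5*(8)^1 - 8 = (576) + (40) + (-8) = 608; answer 608
Part III: U2 = 608; r = -38; T(2) = 1*(-16) - 3*(-38) = 98; iterating: T(2)=98, T(3)=146, T(4)=-148, T(5)=-586, T(6)=-142, T(7)=1616, T(8)=2042, T(9)=-2806, T(10)=-8932, T(11)=-514, T(12)=26282, T(13)=27824, T(14)=-51022, T(15)=-134494, T(16)=18572, T(17)=422054, T(18)=366338; answer 366338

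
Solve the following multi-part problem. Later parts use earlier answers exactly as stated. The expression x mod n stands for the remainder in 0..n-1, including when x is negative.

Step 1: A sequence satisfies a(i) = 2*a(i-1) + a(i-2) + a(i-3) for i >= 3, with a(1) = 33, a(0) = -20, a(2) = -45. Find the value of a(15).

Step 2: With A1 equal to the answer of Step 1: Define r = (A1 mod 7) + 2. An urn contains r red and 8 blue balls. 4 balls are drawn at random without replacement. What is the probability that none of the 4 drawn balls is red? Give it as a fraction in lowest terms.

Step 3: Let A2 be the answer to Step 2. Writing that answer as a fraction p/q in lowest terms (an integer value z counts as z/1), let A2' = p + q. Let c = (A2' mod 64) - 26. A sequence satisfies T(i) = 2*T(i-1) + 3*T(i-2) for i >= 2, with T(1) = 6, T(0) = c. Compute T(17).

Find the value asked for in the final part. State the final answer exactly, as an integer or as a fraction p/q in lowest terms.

677985846

Step 1: a(3) = 2*(-45) + 1*(33) + 1*(-20) = -77; iterating: a(3)=-77, a(4)=-166, a(5)=-454, a(6)=-1151, a(7)=-2922, a(8)=-7449, a(9)=-18971, a(10)=-48313, a(11)=-123046, a(12)=-313376, a(13)=-798111, a(14)=-2032644, a(15)=-5176775; answer -5176775
Step 2: A1 = -5176775; r = 7; total draws C(15,4) = 1365; favorable C(8,4) = 70; P = 2/39; answer 2/39
Step 3: A2 = 2/39; threaded value p + q = 41; c = 15; T(2) = 2*(6) + 3*(15) = 57; iterating: T(2)=57, T(3)=132, T(4)=435, T(5)=1266, T(6)=3837, T(7)=11472, T(8)=34455, T(9)=103326, T(10)=310017, T(11)=930012, T(12)=2790075, T(13)=8370186, T(14)=25110597, T(15)=75331752, T(16)=225995295, T(17)=677985846; answer 677985846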